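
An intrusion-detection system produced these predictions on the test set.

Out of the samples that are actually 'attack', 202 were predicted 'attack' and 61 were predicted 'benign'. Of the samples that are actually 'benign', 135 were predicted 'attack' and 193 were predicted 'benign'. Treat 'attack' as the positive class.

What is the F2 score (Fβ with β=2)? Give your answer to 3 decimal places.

Fβ = (1+β²)·TP / ((1+β²)·TP + β²·FN + FP), with β²=4
= 5·202 / (5·202 + 4·61 + 135) = 0.727

0.727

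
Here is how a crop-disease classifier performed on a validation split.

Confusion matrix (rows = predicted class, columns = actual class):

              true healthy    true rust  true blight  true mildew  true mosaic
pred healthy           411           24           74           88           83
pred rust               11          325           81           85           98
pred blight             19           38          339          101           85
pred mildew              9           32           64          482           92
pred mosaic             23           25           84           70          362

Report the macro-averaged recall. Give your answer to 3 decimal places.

0.643

Per-class recall (TP/(TP+FN)):
  healthy: TP=411, FN=11+19+9+23=62 → 411/473 = 0.8689
  rust: TP=325, FN=24+38+32+25=119 → 325/444 = 0.7320
  blight: TP=339, FN=74+81+64+84=303 → 339/642 = 0.5280
  mildew: TP=482, FN=88+85+101+70=344 → 482/826 = 0.5835
  mosaic: TP=362, FN=83+98+85+92=358 → 362/720 = 0.5028
Macro-recall = mean = (0.8689 + 0.7320 + 0.5280 + 0.5835 + 0.5028) / 5 = 0.643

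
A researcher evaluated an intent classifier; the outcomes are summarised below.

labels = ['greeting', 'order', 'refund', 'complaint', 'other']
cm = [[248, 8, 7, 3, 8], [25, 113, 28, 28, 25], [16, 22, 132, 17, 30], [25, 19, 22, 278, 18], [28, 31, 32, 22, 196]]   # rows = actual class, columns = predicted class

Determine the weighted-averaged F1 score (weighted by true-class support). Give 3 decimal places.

Per-class F1 score (2·TP/(2·TP+FP+FN)):
  greeting: TP=248, FP=25+16+25+28=94, FN=8+7+3+8=26 → 496/616 = 0.8052
  order: TP=113, FP=8+22+19+31=80, FN=25+28+28+25=106 → 226/412 = 0.5485
  refund: TP=132, FP=7+28+22+32=89, FN=16+22+17+30=85 → 264/438 = 0.6027
  complaint: TP=278, FP=3+28+17+22=70, FN=25+19+22+18=84 → 556/710 = 0.7831
  other: TP=196, FP=8+25+30+18=81, FN=28+31+32+22=113 → 392/586 = 0.6689
Weighted-F1 score = Σ (supportᵢ/N)·F1 scoreᵢ with N=1381: (274/1381)·0.8052 + (219/1381)·0.5485 + (217/1381)·0.6027 + (362/1381)·0.7831 + (309/1381)·0.6689 = 0.696

0.696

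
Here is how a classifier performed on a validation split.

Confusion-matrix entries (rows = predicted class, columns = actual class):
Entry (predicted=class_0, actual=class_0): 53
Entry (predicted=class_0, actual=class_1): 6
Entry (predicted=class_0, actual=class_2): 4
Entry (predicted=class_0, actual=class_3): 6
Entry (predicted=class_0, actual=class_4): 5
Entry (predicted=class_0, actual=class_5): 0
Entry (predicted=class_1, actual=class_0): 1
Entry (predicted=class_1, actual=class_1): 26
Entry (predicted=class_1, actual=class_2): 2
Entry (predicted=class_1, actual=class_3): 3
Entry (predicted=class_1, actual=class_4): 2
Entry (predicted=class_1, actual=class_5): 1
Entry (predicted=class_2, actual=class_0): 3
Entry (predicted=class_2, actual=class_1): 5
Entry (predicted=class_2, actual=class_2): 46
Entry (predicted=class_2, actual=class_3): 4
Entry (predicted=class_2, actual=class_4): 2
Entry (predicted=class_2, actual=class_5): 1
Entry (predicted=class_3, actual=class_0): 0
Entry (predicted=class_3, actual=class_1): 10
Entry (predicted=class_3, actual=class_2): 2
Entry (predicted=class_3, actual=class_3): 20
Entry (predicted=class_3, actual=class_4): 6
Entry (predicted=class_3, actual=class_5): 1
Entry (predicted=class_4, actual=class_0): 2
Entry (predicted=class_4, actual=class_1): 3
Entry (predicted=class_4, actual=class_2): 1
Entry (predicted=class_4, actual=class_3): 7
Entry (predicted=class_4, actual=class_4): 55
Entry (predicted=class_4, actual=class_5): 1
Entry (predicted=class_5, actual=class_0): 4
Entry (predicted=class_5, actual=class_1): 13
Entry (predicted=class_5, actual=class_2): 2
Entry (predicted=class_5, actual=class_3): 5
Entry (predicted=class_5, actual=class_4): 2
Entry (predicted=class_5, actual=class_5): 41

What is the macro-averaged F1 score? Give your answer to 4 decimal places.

Per-class F1 score (2·TP/(2·TP+FP+FN)):
  class_0: TP=53, FP=6+4+6+5+0=21, FN=1+3+0+2+4=10 → 106/137 = 0.77372
  class_1: TP=26, FP=1+2+3+2+1=9, FN=6+5+10+3+13=37 → 52/98 = 0.53061
  class_2: TP=46, FP=3+5+4+2+1=15, FN=4+2+2+1+2=11 → 92/118 = 0.77966
  class_3: TP=20, FP=0+10+2+6+1=19, FN=6+3+4+7+5=25 → 40/84 = 0.47619
  class_4: TP=55, FP=2+3+1+7+1=14, FN=5+2+2+6+2=17 → 110/141 = 0.78014
  class_5: TP=41, FP=4+13+2+5+2=26, FN=0+1+1+1+1=4 → 82/112 = 0.73214
Macro-F1 score = mean = (0.77372 + 0.53061 + 0.77966 + 0.47619 + 0.78014 + 0.73214) / 6 = 0.6787

0.6787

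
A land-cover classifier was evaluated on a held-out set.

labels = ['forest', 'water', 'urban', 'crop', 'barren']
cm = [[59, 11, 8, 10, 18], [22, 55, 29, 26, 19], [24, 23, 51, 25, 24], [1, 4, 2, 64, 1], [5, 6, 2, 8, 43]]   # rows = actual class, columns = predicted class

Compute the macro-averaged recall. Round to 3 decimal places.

0.566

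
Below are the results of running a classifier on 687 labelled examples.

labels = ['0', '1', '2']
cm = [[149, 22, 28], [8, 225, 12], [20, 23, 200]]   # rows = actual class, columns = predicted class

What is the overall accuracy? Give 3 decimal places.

Accuracy = trace / total = (149+225+200=574) / 687 = 574/687 = 0.836

0.836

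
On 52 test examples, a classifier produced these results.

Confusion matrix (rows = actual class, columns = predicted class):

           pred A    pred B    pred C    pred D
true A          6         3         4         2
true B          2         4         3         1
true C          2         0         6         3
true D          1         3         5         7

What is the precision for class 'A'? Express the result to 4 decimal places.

Treat 'A' as positive and all other classes as negative.
precision = TP/(TP+FP).
A: TP=6, FP=2+2+1=5 → 6/11 = 0.54545

0.5455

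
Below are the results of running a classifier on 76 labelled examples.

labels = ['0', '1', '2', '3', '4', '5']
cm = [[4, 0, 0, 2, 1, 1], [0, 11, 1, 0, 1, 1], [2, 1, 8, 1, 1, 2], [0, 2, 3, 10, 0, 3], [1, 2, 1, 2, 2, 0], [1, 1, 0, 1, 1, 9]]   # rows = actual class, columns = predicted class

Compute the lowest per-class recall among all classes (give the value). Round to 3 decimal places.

0.250

Per-class recall (TP/(TP+FN)):
  0: TP=4, FN=0+0+2+1+1=4 → 4/8 = 0.5000
  1: TP=11, FN=0+1+0+1+1=3 → 11/14 = 0.7857
  2: TP=8, FN=2+1+1+1+2=7 → 8/15 = 0.5333
  3: TP=10, FN=0+2+3+0+3=8 → 10/18 = 0.5556
  4: TP=2, FN=1+2+1+2+0=6 → 2/8 = 0.2500
  5: TP=9, FN=1+1+0+1+1=4 → 9/13 = 0.6923
Lowest is class '4' with recall = 0.250.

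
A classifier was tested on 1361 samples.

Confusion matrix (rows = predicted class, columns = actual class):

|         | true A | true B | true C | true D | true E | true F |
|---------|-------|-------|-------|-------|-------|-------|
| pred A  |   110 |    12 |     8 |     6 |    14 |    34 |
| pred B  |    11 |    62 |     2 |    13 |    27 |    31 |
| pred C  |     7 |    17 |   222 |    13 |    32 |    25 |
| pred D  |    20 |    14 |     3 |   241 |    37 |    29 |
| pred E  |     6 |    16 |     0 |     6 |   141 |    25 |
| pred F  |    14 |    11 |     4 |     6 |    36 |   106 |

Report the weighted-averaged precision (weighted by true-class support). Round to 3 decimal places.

Per-class precision (TP/(TP+FP)):
  A: TP=110, FP=12+8+6+14+34=74 → 110/184 = 0.5978
  B: TP=62, FP=11+2+13+27+31=84 → 62/146 = 0.4247
  C: TP=222, FP=7+17+13+32+25=94 → 222/316 = 0.7025
  D: TP=241, FP=20+14+3+37+29=103 → 241/344 = 0.7006
  E: TP=141, FP=6+16+0+6+25=53 → 141/194 = 0.7268
  F: TP=106, FP=14+11+4+6+36=71 → 106/177 = 0.5989
Weighted-precision = Σ (supportᵢ/N)·precisionᵢ with N=1361: (168/1361)·0.5978 + (132/1361)·0.4247 + (239/1361)·0.7025 + (285/1361)·0.7006 + (287/1361)·0.7268 + (250/1361)·0.5989 = 0.648

0.648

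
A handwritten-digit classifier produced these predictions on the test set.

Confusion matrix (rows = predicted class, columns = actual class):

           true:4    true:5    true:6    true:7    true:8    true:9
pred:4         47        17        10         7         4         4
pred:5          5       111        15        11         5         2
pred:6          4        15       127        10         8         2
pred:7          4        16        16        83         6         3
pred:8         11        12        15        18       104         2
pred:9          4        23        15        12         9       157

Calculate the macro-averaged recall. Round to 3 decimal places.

Per-class recall (TP/(TP+FN)):
  4: TP=47, FN=5+4+4+11+4=28 → 47/75 = 0.6267
  5: TP=111, FN=17+15+16+12+23=83 → 111/194 = 0.5722
  6: TP=127, FN=10+15+16+15+15=71 → 127/198 = 0.6414
  7: TP=83, FN=7+11+10+18+12=58 → 83/141 = 0.5887
  8: TP=104, FN=4+5+8+6+9=32 → 104/136 = 0.7647
  9: TP=157, FN=4+2+2+3+2=13 → 157/170 = 0.9235
Macro-recall = mean = (0.6267 + 0.5722 + 0.6414 + 0.5887 + 0.7647 + 0.9235) / 6 = 0.686

0.686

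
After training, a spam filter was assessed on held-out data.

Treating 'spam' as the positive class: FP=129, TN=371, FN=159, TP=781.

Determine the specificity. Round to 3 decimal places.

Specificity = TN/(TN+FP) = 371/(371+129) = 0.742

0.742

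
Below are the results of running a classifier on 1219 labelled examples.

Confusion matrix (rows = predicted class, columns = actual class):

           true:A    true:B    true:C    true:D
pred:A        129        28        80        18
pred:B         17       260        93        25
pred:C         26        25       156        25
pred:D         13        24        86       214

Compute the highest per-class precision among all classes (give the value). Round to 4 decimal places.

0.6724

Per-class precision (TP/(TP+FP)):
  A: TP=129, FP=28+80+18=126 → 129/255 = 0.50588
  B: TP=260, FP=17+93+25=135 → 260/395 = 0.65823
  C: TP=156, FP=26+25+25=76 → 156/232 = 0.67241
  D: TP=214, FP=13+24+86=123 → 214/337 = 0.63501
Highest is class 'C' with precision = 0.6724.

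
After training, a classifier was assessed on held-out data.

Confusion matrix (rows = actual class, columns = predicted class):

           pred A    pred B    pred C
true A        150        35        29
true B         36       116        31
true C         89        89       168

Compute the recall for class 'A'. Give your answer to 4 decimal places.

0.7009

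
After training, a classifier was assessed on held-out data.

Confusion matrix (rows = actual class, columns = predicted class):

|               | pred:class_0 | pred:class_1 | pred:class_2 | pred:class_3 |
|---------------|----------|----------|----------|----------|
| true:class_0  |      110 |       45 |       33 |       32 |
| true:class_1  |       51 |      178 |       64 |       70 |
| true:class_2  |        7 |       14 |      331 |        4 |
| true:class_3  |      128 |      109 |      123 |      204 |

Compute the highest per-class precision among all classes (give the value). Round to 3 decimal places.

0.658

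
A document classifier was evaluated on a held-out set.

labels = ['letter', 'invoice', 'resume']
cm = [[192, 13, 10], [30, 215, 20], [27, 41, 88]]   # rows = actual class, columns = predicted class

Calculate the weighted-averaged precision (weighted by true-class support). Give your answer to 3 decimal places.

0.777

Per-class precision (TP/(TP+FP)):
  letter: TP=192, FP=30+27=57 → 192/249 = 0.7711
  invoice: TP=215, FP=13+41=54 → 215/269 = 0.7993
  resume: TP=88, FP=10+20=30 → 88/118 = 0.7458
Weighted-precision = Σ (supportᵢ/N)·precisionᵢ with N=636: (215/636)·0.7711 + (265/636)·0.7993 + (156/636)·0.7458 = 0.777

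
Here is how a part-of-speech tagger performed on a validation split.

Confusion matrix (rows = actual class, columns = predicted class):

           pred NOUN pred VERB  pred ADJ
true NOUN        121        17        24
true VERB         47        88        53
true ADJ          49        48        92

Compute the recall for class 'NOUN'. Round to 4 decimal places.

Treat 'NOUN' as positive and all other classes as negative.
recall = TP/(TP+FN).
NOUN: TP=121, FN=17+24=41 → 121/162 = 0.74691

0.7469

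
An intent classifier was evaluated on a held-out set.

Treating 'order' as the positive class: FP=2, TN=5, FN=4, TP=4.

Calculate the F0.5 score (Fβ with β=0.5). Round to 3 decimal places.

Fβ = (1+β²)·TP / ((1+β²)·TP + β²·FN + FP), with β²=1/4
= 1.25·4 / (1.25·4 + 0.25·4 + 2) = 0.625

0.625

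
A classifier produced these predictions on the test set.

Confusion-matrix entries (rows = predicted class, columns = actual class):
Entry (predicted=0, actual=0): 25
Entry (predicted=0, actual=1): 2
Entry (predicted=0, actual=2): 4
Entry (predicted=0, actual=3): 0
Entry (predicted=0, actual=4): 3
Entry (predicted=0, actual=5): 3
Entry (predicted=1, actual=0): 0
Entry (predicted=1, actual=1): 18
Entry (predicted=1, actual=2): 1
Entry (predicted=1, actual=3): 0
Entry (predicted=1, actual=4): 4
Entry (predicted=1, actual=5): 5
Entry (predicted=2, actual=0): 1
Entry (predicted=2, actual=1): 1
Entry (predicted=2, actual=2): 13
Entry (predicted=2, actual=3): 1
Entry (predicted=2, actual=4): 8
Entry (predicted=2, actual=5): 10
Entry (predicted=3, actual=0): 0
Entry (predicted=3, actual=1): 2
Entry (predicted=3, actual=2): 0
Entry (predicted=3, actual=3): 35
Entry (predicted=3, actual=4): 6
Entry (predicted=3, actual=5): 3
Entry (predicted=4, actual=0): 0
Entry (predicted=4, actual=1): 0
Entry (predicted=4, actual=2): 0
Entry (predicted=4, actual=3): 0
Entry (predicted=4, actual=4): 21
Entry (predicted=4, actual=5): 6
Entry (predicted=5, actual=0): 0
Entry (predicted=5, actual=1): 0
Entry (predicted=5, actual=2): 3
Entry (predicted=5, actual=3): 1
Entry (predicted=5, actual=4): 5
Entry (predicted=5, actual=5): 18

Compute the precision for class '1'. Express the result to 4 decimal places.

0.6429

Treat '1' as positive and all other classes as negative.
precision = TP/(TP+FP).
1: TP=18, FP=0+1+0+4+5=10 → 18/28 = 0.64286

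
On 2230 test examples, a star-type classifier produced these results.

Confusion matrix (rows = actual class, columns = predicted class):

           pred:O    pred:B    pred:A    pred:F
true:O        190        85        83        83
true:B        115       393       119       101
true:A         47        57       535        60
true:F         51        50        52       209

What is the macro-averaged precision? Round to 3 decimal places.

Per-class precision (TP/(TP+FP)):
  O: TP=190, FP=115+47+51=213 → 190/403 = 0.4715
  B: TP=393, FP=85+57+50=192 → 393/585 = 0.6718
  A: TP=535, FP=83+119+52=254 → 535/789 = 0.6781
  F: TP=209, FP=83+101+60=244 → 209/453 = 0.4614
Macro-precision = mean = (0.4715 + 0.6718 + 0.6781 + 0.4614) / 4 = 0.571

0.571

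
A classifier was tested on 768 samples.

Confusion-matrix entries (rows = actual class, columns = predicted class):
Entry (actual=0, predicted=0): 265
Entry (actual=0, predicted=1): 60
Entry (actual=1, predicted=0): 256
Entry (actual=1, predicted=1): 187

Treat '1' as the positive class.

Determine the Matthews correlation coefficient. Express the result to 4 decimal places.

MCC = (TP·TN − FP·FN) / √((TP+FP)(TP+FN)(TN+FP)(TN+FN))
Numerator = 187·265 − 60·256 = 34195
Denominator = √(247·443·325·521) = √18527710825 = 136116.5340
MCC = 34195 / 136116.5340 = 0.2512

0.2512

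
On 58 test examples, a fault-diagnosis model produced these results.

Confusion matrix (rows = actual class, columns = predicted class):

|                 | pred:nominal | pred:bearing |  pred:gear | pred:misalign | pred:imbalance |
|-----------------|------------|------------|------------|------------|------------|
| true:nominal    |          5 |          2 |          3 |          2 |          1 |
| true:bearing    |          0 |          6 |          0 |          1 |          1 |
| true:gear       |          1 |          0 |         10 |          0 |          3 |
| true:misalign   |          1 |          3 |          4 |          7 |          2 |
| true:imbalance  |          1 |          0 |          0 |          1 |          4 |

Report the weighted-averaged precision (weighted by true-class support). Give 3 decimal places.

Per-class precision (TP/(TP+FP)):
  nominal: TP=5, FP=0+1+1+1=3 → 5/8 = 0.6250
  bearing: TP=6, FP=2+0+3+0=5 → 6/11 = 0.5455
  gear: TP=10, FP=3+0+4+0=7 → 10/17 = 0.5882
  misalign: TP=7, FP=2+1+0+1=4 → 7/11 = 0.6364
  imbalance: TP=4, FP=1+1+3+2=7 → 4/11 = 0.3636
Weighted-precision = Σ (supportᵢ/N)·precisionᵢ with N=58: (13/58)·0.6250 + (8/58)·0.5455 + (14/58)·0.5882 + (17/58)·0.6364 + (6/58)·0.3636 = 0.581

0.581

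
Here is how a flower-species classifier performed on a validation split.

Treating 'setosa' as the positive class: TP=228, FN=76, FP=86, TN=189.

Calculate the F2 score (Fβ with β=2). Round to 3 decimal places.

Fβ = (1+β²)·TP / ((1+β²)·TP + β²·FN + FP), with β²=4
= 5·228 / (5·228 + 4·76 + 86) = 0.745

0.745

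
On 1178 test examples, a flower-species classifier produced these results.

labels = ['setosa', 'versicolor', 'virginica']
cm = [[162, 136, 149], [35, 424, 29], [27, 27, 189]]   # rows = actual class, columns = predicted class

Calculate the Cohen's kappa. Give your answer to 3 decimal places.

0.479

Observed agreement pₒ = trace/N = 775/1178 = 0.6579
Expected agreement pₑ = Σ (rowᵢ·colᵢ)/N² = (447·224 + 488·587 + 243·367)/1178² = 0.3428
κ = (pₒ − pₑ)/(1 − pₑ) = (0.6579 − 0.3428)/(1 − 0.3428) = 0.479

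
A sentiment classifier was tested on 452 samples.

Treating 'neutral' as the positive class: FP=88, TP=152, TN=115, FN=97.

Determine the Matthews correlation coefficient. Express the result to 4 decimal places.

MCC = (TP·TN − FP·FN) / √((TP+FP)(TP+FN)(TN+FP)(TN+FN))
Numerator = 152·115 − 88·97 = 8944
Denominator = √(240·249·203·212) = √2571831360 = 50713.2267
MCC = 8944 / 50713.2267 = 0.1764

0.1764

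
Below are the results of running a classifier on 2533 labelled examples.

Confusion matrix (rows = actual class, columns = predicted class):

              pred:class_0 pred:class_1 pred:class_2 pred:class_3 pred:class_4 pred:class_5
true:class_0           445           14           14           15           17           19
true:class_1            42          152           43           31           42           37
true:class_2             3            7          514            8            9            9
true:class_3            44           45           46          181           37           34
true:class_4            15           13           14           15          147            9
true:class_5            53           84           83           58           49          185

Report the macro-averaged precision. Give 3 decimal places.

0.608

Per-class precision (TP/(TP+FP)):
  class_0: TP=445, FP=42+3+44+15+53=157 → 445/602 = 0.7392
  class_1: TP=152, FP=14+7+45+13+84=163 → 152/315 = 0.4825
  class_2: TP=514, FP=14+43+46+14+83=200 → 514/714 = 0.7199
  class_3: TP=181, FP=15+31+8+15+58=127 → 181/308 = 0.5877
  class_4: TP=147, FP=17+42+9+37+49=154 → 147/301 = 0.4884
  class_5: TP=185, FP=19+37+9+34+9=108 → 185/293 = 0.6314
Macro-precision = mean = (0.7392 + 0.4825 + 0.7199 + 0.5877 + 0.4884 + 0.6314) / 6 = 0.608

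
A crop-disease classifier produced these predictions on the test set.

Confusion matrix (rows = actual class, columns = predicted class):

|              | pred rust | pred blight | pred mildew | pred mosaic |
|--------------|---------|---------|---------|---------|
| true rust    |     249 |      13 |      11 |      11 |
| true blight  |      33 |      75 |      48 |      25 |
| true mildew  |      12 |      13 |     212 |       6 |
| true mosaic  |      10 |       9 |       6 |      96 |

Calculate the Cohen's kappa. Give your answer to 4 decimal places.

0.6714

Observed agreement pₒ = trace/N = 632/829 = 0.76236
Expected agreement pₑ = Σ (rowᵢ·colᵢ)/N² = (284·304 + 181·110 + 243·277 + 121·138)/829² = 0.27684
κ = (pₒ − pₑ)/(1 − pₑ) = (0.76236 − 0.27684)/(1 − 0.27684) = 0.6714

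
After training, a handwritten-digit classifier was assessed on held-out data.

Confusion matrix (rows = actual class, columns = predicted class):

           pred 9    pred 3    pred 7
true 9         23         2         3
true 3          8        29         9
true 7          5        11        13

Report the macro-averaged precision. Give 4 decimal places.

0.6165

Per-class precision (TP/(TP+FP)):
  9: TP=23, FP=8+5=13 → 23/36 = 0.63889
  3: TP=29, FP=2+11=13 → 29/42 = 0.69048
  7: TP=13, FP=3+9=12 → 13/25 = 0.52000
Macro-precision = mean = (0.63889 + 0.69048 + 0.52000) / 3 = 0.6165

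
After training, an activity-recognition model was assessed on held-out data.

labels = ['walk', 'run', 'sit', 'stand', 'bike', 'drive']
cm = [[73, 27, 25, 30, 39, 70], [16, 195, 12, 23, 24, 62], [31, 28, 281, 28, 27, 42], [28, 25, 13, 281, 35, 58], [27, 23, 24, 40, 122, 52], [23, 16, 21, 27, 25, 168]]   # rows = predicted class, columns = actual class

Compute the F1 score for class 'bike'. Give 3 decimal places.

0.436

Treat 'bike' as positive and all other classes as negative.
F1 score = 2·TP/(2·TP+FP+FN).
bike: TP=122, FP=27+23+24+40+52=166, FN=39+24+27+35+25=150 → 244/560 = 0.4357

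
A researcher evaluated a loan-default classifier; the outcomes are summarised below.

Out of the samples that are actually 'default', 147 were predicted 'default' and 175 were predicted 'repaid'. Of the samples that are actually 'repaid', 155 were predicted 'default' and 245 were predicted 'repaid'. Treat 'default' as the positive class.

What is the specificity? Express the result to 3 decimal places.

Specificity = TN/(TN+FP) = 245/(245+155) = 0.613

0.613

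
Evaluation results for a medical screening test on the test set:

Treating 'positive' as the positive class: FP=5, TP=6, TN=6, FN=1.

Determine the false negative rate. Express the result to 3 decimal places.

0.143

FNR = FN/(FN+TP) = 1/(1+6) = 0.143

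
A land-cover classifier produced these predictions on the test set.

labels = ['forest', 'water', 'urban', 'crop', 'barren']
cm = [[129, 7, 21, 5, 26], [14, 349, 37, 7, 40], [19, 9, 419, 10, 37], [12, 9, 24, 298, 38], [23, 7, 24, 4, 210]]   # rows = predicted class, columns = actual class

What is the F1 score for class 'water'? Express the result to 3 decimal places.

F1 score = 2·TP/(2·TP+FP+FN).
water: TP=349, FP=14+37+7+40=98, FN=7+9+9+7=32 → 698/828 = 0.8430

0.843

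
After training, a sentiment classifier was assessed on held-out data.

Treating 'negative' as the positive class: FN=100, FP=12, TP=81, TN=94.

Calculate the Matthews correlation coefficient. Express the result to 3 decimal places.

MCC = (TP·TN − FP·FN) / √((TP+FP)(TP+FN)(TN+FP)(TN+FN))
Numerator = 81·94 − 12·100 = 6414
Denominator = √(93·181·106·194) = √346153812 = 18605.2093
MCC = 6414 / 18605.2093 = 0.345

0.345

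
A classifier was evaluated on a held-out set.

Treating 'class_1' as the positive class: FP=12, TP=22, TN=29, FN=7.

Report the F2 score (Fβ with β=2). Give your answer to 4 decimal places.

0.7333

Fβ = (1+β²)·TP / ((1+β²)·TP + β²·FN + FP), with β²=4
= 5·22 / (5·22 + 4·7 + 12) = 0.7333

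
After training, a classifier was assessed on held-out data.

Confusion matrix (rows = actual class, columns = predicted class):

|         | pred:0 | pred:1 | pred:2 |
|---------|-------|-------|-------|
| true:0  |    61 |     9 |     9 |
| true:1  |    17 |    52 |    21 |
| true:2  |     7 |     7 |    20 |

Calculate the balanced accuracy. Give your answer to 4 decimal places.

0.6461

Balanced accuracy = mean of per-class recall.
  0: recall = 61/79 = 0.77215
  1: recall = 52/90 = 0.57778
  2: recall = 20/34 = 0.58824
Mean = (0.77215 + 0.57778 + 0.58824) / 3 = 0.6461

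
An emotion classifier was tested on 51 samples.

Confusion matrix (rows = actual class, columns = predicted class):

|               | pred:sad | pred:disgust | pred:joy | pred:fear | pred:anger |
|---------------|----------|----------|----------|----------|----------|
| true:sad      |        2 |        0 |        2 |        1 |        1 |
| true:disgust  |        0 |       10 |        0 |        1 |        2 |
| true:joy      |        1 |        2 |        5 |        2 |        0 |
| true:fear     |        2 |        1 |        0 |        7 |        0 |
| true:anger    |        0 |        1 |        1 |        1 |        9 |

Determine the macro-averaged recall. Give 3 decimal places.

Per-class recall (TP/(TP+FN)):
  sad: TP=2, FN=0+2+1+1=4 → 2/6 = 0.3333
  disgust: TP=10, FN=0+0+1+2=3 → 10/13 = 0.7692
  joy: TP=5, FN=1+2+2+0=5 → 5/10 = 0.5000
  fear: TP=7, FN=2+1+0+0=3 → 7/10 = 0.7000
  anger: TP=9, FN=0+1+1+1=3 → 9/12 = 0.7500
Macro-recall = mean = (0.3333 + 0.7692 + 0.5000 + 0.7000 + 0.7500) / 5 = 0.611

0.611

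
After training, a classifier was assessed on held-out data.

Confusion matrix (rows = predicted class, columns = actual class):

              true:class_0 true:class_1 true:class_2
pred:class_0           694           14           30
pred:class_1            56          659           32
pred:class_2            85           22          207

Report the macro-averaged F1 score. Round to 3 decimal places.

Per-class F1 score (2·TP/(2·TP+FP+FN)):
  class_0: TP=694, FP=14+30=44, FN=56+85=141 → 1388/1573 = 0.8824
  class_1: TP=659, FP=56+32=88, FN=14+22=36 → 1318/1442 = 0.9140
  class_2: TP=207, FP=85+22=107, FN=30+32=62 → 414/583 = 0.7101
Macro-F1 score = mean = (0.8824 + 0.9140 + 0.7101) / 3 = 0.836

0.836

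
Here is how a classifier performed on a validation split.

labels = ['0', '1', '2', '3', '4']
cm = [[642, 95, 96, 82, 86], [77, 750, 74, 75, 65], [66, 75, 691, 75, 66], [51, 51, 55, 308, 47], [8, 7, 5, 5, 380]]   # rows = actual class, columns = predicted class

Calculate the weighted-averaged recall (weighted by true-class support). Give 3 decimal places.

0.705

Per-class recall (TP/(TP+FN)):
  0: TP=642, FN=95+96+82+86=359 → 642/1001 = 0.6414
  1: TP=750, FN=77+74+75+65=291 → 750/1041 = 0.7205
  2: TP=691, FN=66+75+75+66=282 → 691/973 = 0.7102
  3: TP=308, FN=51+51+55+47=204 → 308/512 = 0.6016
  4: TP=380, FN=8+7+5+5=25 → 380/405 = 0.9383
Weighted-recall = Σ (supportᵢ/N)·recallᵢ with N=3932: (1001/3932)·0.6414 + (1041/3932)·0.7205 + (973/3932)·0.7102 + (512/3932)·0.6016 + (405/3932)·0.9383 = 0.705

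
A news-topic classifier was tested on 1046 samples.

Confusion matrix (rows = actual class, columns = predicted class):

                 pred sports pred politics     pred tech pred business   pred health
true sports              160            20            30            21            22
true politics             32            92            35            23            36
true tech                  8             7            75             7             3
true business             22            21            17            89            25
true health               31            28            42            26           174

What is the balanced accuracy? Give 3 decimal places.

Balanced accuracy = mean of per-class recall.
  sports: recall = 160/253 = 0.6324
  politics: recall = 92/218 = 0.4220
  tech: recall = 75/100 = 0.7500
  business: recall = 89/174 = 0.5115
  health: recall = 174/301 = 0.5781
Mean = (0.6324 + 0.4220 + 0.7500 + 0.5115 + 0.5781) / 5 = 0.579

0.579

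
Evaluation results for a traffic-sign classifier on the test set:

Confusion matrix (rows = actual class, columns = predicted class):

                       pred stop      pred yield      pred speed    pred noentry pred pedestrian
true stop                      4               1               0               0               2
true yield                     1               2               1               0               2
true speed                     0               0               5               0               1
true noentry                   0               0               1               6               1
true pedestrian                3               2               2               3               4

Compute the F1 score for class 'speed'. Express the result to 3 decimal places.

One-vs-rest for 'speed': TP = diagonal; FP = other classes predicted 'speed'; FN = 'speed' predicted as other.
F1 score = 2·TP/(2·TP+FP+FN).
speed: TP=5, FP=0+1+1+2=4, FN=0+0+0+1=1 → 10/15 = 0.6667

0.667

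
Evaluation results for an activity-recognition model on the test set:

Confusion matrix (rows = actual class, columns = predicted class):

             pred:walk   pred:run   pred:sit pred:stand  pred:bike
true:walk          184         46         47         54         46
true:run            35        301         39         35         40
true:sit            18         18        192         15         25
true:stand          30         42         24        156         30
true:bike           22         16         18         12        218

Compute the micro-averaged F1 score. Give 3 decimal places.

Micro-averaging pools counts across classes: ΣTP=1051, ΣFP=612, ΣFN=612.
Micro-F1 score = 2·TP/(2·TP+FP+FN) on pooled counts = 0.632 (equals overall accuracy in single-label multiclass).

0.632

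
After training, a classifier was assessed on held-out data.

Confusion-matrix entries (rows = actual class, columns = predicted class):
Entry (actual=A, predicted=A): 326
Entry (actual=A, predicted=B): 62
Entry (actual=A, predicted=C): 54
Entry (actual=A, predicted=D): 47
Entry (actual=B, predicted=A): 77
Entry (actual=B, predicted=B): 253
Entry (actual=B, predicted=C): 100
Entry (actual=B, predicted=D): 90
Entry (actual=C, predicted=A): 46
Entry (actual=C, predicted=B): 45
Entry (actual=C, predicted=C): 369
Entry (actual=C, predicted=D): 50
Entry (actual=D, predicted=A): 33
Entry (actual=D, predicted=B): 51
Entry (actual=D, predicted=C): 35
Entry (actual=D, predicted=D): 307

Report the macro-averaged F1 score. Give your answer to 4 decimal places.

0.6433

Per-class F1 score (2·TP/(2·TP+FP+FN)):
  A: TP=326, FP=77+46+33=156, FN=62+54+47=163 → 652/971 = 0.67147
  B: TP=253, FP=62+45+51=158, FN=77+100+90=267 → 506/931 = 0.54350
  C: TP=369, FP=54+100+35=189, FN=46+45+50=141 → 738/1068 = 0.69101
  D: TP=307, FP=47+90+50=187, FN=33+51+35=119 → 614/920 = 0.66739
Macro-F1 score = mean = (0.67147 + 0.54350 + 0.69101 + 0.66739) / 4 = 0.6433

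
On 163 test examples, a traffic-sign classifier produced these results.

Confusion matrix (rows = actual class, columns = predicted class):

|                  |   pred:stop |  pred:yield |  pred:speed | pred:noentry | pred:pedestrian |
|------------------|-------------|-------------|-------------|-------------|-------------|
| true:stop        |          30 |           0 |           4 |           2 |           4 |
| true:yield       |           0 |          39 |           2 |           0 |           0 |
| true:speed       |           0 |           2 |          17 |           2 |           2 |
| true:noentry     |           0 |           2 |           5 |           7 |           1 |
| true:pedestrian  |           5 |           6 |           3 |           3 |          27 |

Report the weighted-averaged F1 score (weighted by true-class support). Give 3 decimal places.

0.734

Per-class F1 score (2·TP/(2·TP+FP+FN)):
  stop: TP=30, FP=0+0+0+5=5, FN=0+4+2+4=10 → 60/75 = 0.8000
  yield: TP=39, FP=0+2+2+6=10, FN=0+2+0+0=2 → 78/90 = 0.8667
  speed: TP=17, FP=4+2+5+3=14, FN=0+2+2+2=6 → 34/54 = 0.6296
  noentry: TP=7, FP=2+0+2+3=7, FN=0+2+5+1=8 → 14/29 = 0.4828
  pedestrian: TP=27, FP=4+0+2+1=7, FN=5+6+3+3=17 → 54/78 = 0.6923
Weighted-F1 score = Σ (supportᵢ/N)·F1 scoreᵢ with N=163: (40/163)·0.8000 + (41/163)·0.8667 + (23/163)·0.6296 + (15/163)·0.4828 + (44/163)·0.6923 = 0.734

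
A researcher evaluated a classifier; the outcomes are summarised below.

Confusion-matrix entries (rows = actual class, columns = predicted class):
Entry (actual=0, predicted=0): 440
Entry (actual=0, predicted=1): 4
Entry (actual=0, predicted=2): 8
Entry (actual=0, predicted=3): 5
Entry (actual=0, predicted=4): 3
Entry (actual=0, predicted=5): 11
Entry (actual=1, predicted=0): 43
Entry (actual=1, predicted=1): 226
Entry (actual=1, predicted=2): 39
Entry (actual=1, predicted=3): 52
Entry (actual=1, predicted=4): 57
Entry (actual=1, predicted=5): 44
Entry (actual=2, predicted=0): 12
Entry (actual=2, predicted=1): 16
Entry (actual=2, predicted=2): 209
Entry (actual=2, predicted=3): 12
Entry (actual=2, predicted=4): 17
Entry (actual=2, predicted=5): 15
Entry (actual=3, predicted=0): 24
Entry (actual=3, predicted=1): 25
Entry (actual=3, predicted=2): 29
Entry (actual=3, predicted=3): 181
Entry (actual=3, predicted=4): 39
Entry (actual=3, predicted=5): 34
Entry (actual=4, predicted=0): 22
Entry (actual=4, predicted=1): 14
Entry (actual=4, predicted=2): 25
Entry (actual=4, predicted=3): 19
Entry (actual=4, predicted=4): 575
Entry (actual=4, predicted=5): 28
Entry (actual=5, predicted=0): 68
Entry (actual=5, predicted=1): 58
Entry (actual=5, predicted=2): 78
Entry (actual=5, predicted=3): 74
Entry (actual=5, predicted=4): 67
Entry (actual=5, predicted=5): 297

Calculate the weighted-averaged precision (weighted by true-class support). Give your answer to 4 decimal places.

0.6736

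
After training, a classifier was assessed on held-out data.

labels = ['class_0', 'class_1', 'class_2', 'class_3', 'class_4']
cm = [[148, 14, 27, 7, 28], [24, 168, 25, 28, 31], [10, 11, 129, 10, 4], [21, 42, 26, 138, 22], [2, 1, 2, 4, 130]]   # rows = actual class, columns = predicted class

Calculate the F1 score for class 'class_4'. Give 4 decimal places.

0.7345

One-vs-rest for 'class_4': TP = diagonal; FP = other classes predicted 'class_4'; FN = 'class_4' predicted as other.
F1 score = 2·TP/(2·TP+FP+FN).
class_4: TP=130, FP=28+31+4+22=85, FN=2+1+2+4=9 → 260/354 = 0.73446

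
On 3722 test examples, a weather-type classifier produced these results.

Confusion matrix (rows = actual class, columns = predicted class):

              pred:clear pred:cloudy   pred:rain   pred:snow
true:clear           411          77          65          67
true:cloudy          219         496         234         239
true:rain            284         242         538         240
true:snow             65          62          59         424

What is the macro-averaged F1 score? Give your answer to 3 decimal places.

Per-class F1 score (2·TP/(2·TP+FP+FN)):
  clear: TP=411, FP=219+284+65=568, FN=77+65+67=209 → 822/1599 = 0.5141
  cloudy: TP=496, FP=77+242+62=381, FN=219+234+239=692 → 992/2065 = 0.4804
  rain: TP=538, FP=65+234+59=358, FN=284+242+240=766 → 1076/2200 = 0.4891
  snow: TP=424, FP=67+239+240=546, FN=65+62+59=186 → 848/1580 = 0.5367
Macro-F1 score = mean = (0.5141 + 0.4804 + 0.4891 + 0.5367) / 4 = 0.505

0.505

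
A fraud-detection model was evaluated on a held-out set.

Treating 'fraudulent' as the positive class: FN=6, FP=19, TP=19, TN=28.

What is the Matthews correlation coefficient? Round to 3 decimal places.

0.339

MCC = (TP·TN − FP·FN) / √((TP+FP)(TP+FN)(TN+FP)(TN+FN))
Numerator = 19·28 − 19·6 = 418
Denominator = √(38·25·47·34) = √1518100 = 1232.1120
MCC = 418 / 1232.1120 = 0.339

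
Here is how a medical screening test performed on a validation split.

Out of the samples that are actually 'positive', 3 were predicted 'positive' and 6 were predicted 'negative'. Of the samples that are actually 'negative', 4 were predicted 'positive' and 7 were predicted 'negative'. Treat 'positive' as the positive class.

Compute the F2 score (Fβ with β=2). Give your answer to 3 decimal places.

0.349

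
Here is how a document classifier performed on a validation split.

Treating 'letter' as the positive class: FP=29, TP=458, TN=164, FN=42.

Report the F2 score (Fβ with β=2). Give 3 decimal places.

0.921

Fβ = (1+β²)·TP / ((1+β²)·TP + β²·FN + FP), with β²=4
= 5·458 / (5·458 + 4·42 + 29) = 0.921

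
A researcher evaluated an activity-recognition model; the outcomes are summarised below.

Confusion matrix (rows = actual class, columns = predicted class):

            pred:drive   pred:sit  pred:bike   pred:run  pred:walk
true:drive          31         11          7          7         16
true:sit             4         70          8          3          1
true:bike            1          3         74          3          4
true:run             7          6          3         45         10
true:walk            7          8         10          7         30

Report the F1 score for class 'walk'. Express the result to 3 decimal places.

Treat 'walk' as positive and all other classes as negative.
F1 score = 2·TP/(2·TP+FP+FN).
walk: TP=30, FP=16+1+4+10=31, FN=7+8+10+7=32 → 60/123 = 0.4878

0.488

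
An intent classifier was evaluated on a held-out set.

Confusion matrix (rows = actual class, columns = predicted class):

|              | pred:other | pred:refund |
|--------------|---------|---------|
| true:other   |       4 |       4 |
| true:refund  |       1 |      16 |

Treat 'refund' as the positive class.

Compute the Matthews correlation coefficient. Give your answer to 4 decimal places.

MCC = (TP·TN − FP·FN) / √((TP+FP)(TP+FN)(TN+FP)(TN+FN))
Numerator = 16·4 − 4·1 = 60
Denominator = √(20·17·8·5) = √13600 = 116.6190
MCC = 60 / 116.6190 = 0.5145

0.5145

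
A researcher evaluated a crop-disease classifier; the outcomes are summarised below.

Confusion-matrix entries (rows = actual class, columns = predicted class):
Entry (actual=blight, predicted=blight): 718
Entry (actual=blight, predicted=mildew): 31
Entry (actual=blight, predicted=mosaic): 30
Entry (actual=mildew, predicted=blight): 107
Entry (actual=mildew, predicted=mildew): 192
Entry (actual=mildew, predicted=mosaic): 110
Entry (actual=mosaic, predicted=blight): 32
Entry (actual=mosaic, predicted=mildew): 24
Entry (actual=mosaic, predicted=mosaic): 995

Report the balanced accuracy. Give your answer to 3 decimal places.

0.779

Balanced accuracy = mean of per-class recall.
  blight: recall = 718/779 = 0.9217
  mildew: recall = 192/409 = 0.4694
  mosaic: recall = 995/1051 = 0.9467
Mean = (0.9217 + 0.4694 + 0.9467) / 3 = 0.779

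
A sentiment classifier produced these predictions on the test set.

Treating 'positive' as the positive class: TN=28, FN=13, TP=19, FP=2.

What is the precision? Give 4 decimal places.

0.9048

Precision = TP/(TP+FP) = 19/(19+2) = 19/21 = 0.9048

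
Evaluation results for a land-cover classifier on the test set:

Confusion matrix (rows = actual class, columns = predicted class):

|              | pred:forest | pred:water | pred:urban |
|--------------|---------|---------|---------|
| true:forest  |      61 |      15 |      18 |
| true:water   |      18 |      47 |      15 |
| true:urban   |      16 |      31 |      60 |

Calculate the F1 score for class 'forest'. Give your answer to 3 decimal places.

Take TP from the diagonal, FP from the rest of the 'forest' prediction marginal, FN from the rest of the 'forest' actual marginal.
F1 score = 2·TP/(2·TP+FP+FN).
forest: TP=61, FP=18+16=34, FN=15+18=33 → 122/189 = 0.6455

0.646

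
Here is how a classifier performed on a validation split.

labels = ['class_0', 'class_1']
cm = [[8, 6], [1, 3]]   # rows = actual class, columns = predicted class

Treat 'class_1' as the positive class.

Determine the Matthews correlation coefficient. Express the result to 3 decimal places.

0.267

MCC = (TP·TN − FP·FN) / √((TP+FP)(TP+FN)(TN+FP)(TN+FN))
Numerator = 3·8 − 6·1 = 18
Denominator = √(9·4·14·9) = √4536 = 67.3498
MCC = 18 / 67.3498 = 0.267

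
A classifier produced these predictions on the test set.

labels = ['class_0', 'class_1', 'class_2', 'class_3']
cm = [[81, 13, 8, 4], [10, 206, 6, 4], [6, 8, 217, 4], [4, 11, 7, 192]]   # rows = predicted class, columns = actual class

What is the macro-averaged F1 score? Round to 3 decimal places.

Per-class F1 score (2·TP/(2·TP+FP+FN)):
  class_0: TP=81, FP=13+8+4=25, FN=10+6+4=20 → 162/207 = 0.7826
  class_1: TP=206, FP=10+6+4=20, FN=13+8+11=32 → 412/464 = 0.8879
  class_2: TP=217, FP=6+8+4=18, FN=8+6+7=21 → 434/473 = 0.9175
  class_3: TP=192, FP=4+11+7=22, FN=4+4+4=12 → 384/418 = 0.9187
Macro-F1 score = mean = (0.7826 + 0.8879 + 0.9175 + 0.9187) / 4 = 0.877

0.877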